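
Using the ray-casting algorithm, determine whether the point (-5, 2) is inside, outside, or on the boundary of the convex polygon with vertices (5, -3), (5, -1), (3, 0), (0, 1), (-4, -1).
The point (-5, 2) lies strictly outside the polygon

Cast a horizontal ray to the right from the query point and count how many polygon edges it crosses (each edge strictly once or zero times, handled with the usual half-open convention). 
Parity of crossings → even ⇒ outside.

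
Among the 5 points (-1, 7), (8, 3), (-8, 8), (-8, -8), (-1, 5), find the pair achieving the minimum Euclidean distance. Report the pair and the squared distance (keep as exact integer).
Pair = ((-1, 7), (-1, 5)); squared distance = 4

Compute all C(5, 2) = 10 pairwise squared distances (x_i − x_j)² + (y_i − y_j)². The minimum is 4, attained by the pair ((-1, 7), (-1, 5)).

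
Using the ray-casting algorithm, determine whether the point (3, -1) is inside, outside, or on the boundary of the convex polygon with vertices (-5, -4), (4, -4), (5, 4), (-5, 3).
The point (3, -1) lies strictly inside the polygon

Cast a horizontal ray to the right from the query point and count how many polygon edges it crosses (each edge strictly once or zero times, handled with the usual half-open convention). 
Parity of crossings → odd ⇒ inside.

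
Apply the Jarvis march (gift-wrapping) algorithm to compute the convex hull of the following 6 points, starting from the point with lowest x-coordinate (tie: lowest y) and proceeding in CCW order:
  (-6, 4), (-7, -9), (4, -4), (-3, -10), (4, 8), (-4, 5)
Hull (CCW) = [(-7, -9), (-3, -10), (4, -4), (4, 8), (-4, 5), (-6, 4)]

Jarvis march: at each step, from the current hull vertex p, select the next vertex q as the point such that every other point lies strictly to the left of (or on) the directed line p → q. (Equivalently: for every other point r, the cross product (q − p) × (r − p) ≥ 0.)
Starting point (lowest x, tie lowest y): (-7, -9). Wrap until returning to start. Resulting hull: (-7, -9), (-3, -10), (4, -4), (4, 8), (-4, 5), (-6, 4).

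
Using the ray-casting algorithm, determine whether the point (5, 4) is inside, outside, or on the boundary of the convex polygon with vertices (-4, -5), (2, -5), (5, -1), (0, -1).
The point (5, 4) lies strictly outside the polygon

Cast a horizontal ray to the right from the query point and count how many polygon edges it crosses (each edge strictly once or zero times, handled with the usual half-open convention). 
Parity of crossings → even ⇒ outside.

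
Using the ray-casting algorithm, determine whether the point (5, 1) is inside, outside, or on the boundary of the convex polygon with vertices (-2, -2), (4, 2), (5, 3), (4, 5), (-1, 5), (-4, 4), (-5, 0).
The point (5, 1) lies strictly outside the polygon

Cast a horizontal ray to the right from the query point and count how many polygon edges it crosses (each edge strictly once or zero times, handled with the usual half-open convention). 
Parity of crossings → even ⇒ outside.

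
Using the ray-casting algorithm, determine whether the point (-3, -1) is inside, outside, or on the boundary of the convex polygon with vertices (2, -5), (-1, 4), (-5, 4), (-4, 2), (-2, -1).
The point (-3, -1) lies strictly outside the polygon

Cast a horizontal ray to the right from the query point and count how many polygon edges it crosses (each edge strictly once or zero times, handled with the usual half-open convention). 
Parity of crossings → even ⇒ outside.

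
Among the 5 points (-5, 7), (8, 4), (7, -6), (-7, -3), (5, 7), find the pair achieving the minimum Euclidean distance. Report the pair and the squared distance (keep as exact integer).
Pair = ((8, 4), (5, 7)); squared distance = 18

Compute all C(5, 2) = 10 pairwise squared distances (x_i − x_j)² + (y_i − y_j)². The minimum is 18, attained by the pair ((8, 4), (5, 7)).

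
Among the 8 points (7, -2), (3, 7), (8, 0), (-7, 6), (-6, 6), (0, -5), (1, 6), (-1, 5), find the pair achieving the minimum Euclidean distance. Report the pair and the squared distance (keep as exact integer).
Pair = ((-7, 6), (-6, 6)); squared distance = 1

Compute all C(8, 2) = 28 pairwise squared distances (x_i − x_j)² + (y_i − y_j)². The minimum is 1, attained by the pair ((-7, 6), (-6, 6)).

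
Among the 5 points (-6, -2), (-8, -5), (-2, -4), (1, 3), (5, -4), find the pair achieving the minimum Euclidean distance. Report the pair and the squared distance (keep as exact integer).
Pair = ((-6, -2), (-8, -5)); squared distance = 13

Compute all C(5, 2) = 10 pairwise squared distances (x_i − x_j)² + (y_i − y_j)². The minimum is 13, attained by the pair ((-6, -2), (-8, -5)).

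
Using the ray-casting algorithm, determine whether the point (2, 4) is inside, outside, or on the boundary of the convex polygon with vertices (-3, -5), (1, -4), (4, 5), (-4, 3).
The point (2, 4) lies strictly inside the polygon

Cast a horizontal ray to the right from the query point and count how many polygon edges it crosses (each edge strictly once or zero times, handled with the usual half-open convention). 
Parity of crossings → odd ⇒ inside.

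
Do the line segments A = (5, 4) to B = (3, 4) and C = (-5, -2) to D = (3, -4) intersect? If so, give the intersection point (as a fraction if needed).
No (intersection of containing lines falls outside at least one segment)

Parametrize and solve: t = 17, s = -3. At least one of these is outside [0, 1], so the segments do not intersect.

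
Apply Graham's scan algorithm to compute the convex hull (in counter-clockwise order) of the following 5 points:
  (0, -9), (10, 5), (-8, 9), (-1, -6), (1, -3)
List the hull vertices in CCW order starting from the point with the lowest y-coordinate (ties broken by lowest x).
Hull (CCW) = [(0, -9), (10, 5), (-8, 9)]

Graham scan procedure:
  1. Find the pivot p₀ = point with lowest y (tie → lowest x): (0, -9).
  2. Sort the remaining points by polar angle around p₀.
  3. Walk through sorted points, maintaining a stack; pop the top while the last three entries make a non-left turn (cross product ≤ 0).
  4. Final stack is the convex hull in CCW order: (0, -9), (10, 5), (-8, 9).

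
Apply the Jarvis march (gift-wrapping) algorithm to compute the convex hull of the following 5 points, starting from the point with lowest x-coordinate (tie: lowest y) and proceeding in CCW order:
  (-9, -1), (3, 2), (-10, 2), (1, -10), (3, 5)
Hull (CCW) = [(-10, 2), (-9, -1), (1, -10), (3, 2), (3, 5)]

Jarvis march: at each step, from the current hull vertex p, select the next vertex q as the point such that every other point lies strictly to the left of (or on) the directed line p → q. (Equivalently: for every other point r, the cross product (q − p) × (r − p) ≥ 0.)
Starting point (lowest x, tie lowest y): (-10, 2). Wrap until returning to start. Resulting hull: (-10, 2), (-9, -1), (1, -10), (3, 2), (3, 5).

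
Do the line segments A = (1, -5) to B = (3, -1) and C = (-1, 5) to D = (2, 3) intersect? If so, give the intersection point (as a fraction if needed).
No (intersection of containing lines falls outside at least one segment)

Parametrize and solve: t = 13/8, s = 7/4. At least one of these is outside [0, 1], so the segments do not intersect.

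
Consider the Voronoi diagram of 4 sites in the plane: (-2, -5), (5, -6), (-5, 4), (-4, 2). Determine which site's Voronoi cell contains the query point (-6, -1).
Nearest site = (-4, 2)

The Voronoi cell of site s contains exactly those query points closer to s than to any other site. Compute squared distances from q = (-6, -1) to each site:
  (-4 − -6)² + (2 − -1)² = 13
  (-5 − -6)² + (4 − -1)² = 26
  (-2 − -6)² + (-5 − -1)² = 32
  (5 − -6)² + (-6 − -1)² = 146
Minimum is attained by (-4, 2), so q lies in its Voronoi cell.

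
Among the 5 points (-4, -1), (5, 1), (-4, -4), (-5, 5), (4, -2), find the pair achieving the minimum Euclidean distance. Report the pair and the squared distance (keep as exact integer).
Pair = ((-4, -1), (-4, -4)); squared distance = 9

Compute all C(5, 2) = 10 pairwise squared distances (x_i − x_j)² + (y_i − y_j)². The minimum is 9, attained by the pair ((-4, -1), (-4, -4)).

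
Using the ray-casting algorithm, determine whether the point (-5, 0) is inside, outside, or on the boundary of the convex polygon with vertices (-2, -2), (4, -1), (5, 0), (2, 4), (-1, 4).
The point (-5, 0) lies strictly outside the polygon

Cast a horizontal ray to the right from the query point and count how many polygon edges it crosses (each edge strictly once or zero times, handled with the usual half-open convention). 
Parity of crossings → even ⇒ outside.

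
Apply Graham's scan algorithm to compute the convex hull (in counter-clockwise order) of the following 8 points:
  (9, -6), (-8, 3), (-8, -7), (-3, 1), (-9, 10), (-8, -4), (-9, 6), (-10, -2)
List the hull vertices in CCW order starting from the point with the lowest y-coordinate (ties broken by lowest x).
Hull (CCW) = [(-8, -7), (9, -6), (-9, 10), (-10, -2)]

Graham scan procedure:
  1. Find the pivot p₀ = point with lowest y (tie → lowest x): (-8, -7).
  2. Sort the remaining points by polar angle around p₀.
  3. Walk through sorted points, maintaining a stack; pop the top while the last three entries make a non-left turn (cross product ≤ 0).
  4. Final stack is the convex hull in CCW order: (-8, -7), (9, -6), (-9, 10), (-10, -2).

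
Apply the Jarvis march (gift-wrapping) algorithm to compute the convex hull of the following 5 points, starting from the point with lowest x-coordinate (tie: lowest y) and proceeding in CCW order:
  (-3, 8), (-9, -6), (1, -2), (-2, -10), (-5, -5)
Hull (CCW) = [(-9, -6), (-2, -10), (1, -2), (-3, 8)]

Jarvis march: at each step, from the current hull vertex p, select the next vertex q as the point such that every other point lies strictly to the left of (or on) the directed line p → q. (Equivalently: for every other point r, the cross product (q − p) × (r − p) ≥ 0.)
Starting point (lowest x, tie lowest y): (-9, -6). Wrap until returning to start. Resulting hull: (-9, -6), (-2, -10), (1, -2), (-3, 8).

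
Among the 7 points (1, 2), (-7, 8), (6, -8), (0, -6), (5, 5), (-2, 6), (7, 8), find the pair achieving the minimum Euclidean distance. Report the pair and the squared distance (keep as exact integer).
Pair = ((5, 5), (7, 8)); squared distance = 13

Compute all C(7, 2) = 21 pairwise squared distances (x_i − x_j)² + (y_i − y_j)². The minimum is 13, attained by the pair ((5, 5), (7, 8)).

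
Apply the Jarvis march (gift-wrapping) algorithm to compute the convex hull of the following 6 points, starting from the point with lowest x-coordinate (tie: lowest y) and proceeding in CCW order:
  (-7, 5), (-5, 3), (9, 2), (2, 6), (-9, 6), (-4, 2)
Hull (CCW) = [(-9, 6), (-4, 2), (9, 2), (2, 6)]

Jarvis march: at each step, from the current hull vertex p, select the next vertex q as the point such that every other point lies strictly to the left of (or on) the directed line p → q. (Equivalently: for every other point r, the cross product (q − p) × (r − p) ≥ 0.)
Starting point (lowest x, tie lowest y): (-9, 6). Wrap until returning to start. Resulting hull: (-9, 6), (-4, 2), (9, 2), (2, 6).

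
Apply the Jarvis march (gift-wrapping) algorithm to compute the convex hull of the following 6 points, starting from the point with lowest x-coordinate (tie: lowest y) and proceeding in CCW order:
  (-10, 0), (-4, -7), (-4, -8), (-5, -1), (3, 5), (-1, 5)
Hull (CCW) = [(-10, 0), (-4, -8), (3, 5), (-1, 5)]

Jarvis march: at each step, from the current hull vertex p, select the next vertex q as the point such that every other point lies strictly to the left of (or on) the directed line p → q. (Equivalently: for every other point r, the cross product (q − p) × (r − p) ≥ 0.)
Starting point (lowest x, tie lowest y): (-10, 0). Wrap until returning to start. Resulting hull: (-10, 0), (-4, -8), (3, 5), (-1, 5).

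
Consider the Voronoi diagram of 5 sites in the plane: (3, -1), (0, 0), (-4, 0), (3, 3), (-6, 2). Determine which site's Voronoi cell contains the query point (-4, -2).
Nearest site = (-4, 0)

The Voronoi cell of site s contains exactly those query points closer to s than to any other site. Compute squared distances from q = (-4, -2) to each site:
  (-4 − -4)² + (0 − -2)² = 4
  (-6 − -4)² + (2 − -2)² = 20
  (0 − -4)² + (0 − -2)² = 20
  (3 − -4)² + (-1 − -2)² = 50
  (3 − -4)² + (3 − -2)² = 74
Minimum is attained by (-4, 0), so q lies in its Voronoi cell.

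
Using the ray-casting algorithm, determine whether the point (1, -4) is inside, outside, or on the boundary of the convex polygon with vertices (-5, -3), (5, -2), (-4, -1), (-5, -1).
The point (1, -4) lies strictly outside the polygon

Cast a horizontal ray to the right from the query point and count how many polygon edges it crosses (each edge strictly once or zero times, handled with the usual half-open convention). 
Parity of crossings → even ⇒ outside.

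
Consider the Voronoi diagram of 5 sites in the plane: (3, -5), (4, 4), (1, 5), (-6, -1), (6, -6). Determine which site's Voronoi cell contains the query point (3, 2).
Nearest site = (4, 4)

The Voronoi cell of site s contains exactly those query points closer to s than to any other site. Compute squared distances from q = (3, 2) to each site:
  (4 − 3)² + (4 − 2)² = 5
  (1 − 3)² + (5 − 2)² = 13
  (3 − 3)² + (-5 − 2)² = 49
  (6 − 3)² + (-6 − 2)² = 73
  (-6 − 3)² + (-1 − 2)² = 90
Minimum is attained by (4, 4), so q lies in its Voronoi cell.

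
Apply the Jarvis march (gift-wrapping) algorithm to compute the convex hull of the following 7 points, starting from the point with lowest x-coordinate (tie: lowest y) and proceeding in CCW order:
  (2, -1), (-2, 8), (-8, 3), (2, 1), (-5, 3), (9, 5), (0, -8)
Hull (CCW) = [(-8, 3), (0, -8), (9, 5), (-2, 8)]

Jarvis march: at each step, from the current hull vertex p, select the next vertex q as the point such that every other point lies strictly to the left of (or on) the directed line p → q. (Equivalently: for every other point r, the cross product (q − p) × (r − p) ≥ 0.)
Starting point (lowest x, tie lowest y): (-8, 3). Wrap until returning to start. Resulting hull: (-8, 3), (0, -8), (9, 5), (-2, 8).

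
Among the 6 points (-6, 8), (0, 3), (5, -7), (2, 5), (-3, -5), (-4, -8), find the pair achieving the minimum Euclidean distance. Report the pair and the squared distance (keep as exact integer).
Pair = ((0, 3), (2, 5)); squared distance = 8

Compute all C(6, 2) = 15 pairwise squared distances (x_i − x_j)² + (y_i − y_j)². The minimum is 8, attained by the pair ((0, 3), (2, 5)).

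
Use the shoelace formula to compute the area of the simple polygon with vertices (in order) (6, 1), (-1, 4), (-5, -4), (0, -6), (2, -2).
Area = 105/2

Shoelace formula: Area = (1/2) |Σ_i (x_i · y_{i+1} − x_{i+1} · y_i)| (indices mod n). Compute each cross term:
  (6)(4) − (-1)(1) = 25
  (-1)(-4) − (-5)(4) = 24
  (-5)(-6) − (0)(-4) = 30
  (0)(-2) − (2)(-6) = 12
  (2)(1) − (6)(-2) = 14
Sum = 105, so (signed) Area = 105/2 = 105/2, |Area| = 105/2.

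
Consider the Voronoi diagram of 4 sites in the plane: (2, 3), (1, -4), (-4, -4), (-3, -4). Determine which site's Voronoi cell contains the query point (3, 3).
Nearest site = (2, 3)

The Voronoi cell of site s contains exactly those query points closer to s than to any other site. Compute squared distances from q = (3, 3) to each site:
  (2 − 3)² + (3 − 3)² = 1
  (1 − 3)² + (-4 − 3)² = 53
  (-3 − 3)² + (-4 − 3)² = 85
  (-4 − 3)² + (-4 − 3)² = 98
Minimum is attained by (2, 3), so q lies in its Voronoi cell.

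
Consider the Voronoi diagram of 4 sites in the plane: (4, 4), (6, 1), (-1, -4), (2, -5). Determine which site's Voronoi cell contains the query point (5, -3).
Nearest site = (2, -5)

The Voronoi cell of site s contains exactly those query points closer to s than to any other site. Compute squared distances from q = (5, -3) to each site:
  (2 − 5)² + (-5 − -3)² = 13
  (6 − 5)² + (1 − -3)² = 17
  (-1 − 5)² + (-4 − -3)² = 37
  (4 − 5)² + (4 − -3)² = 50
Minimum is attained by (2, -5), so q lies in its Voronoi cell.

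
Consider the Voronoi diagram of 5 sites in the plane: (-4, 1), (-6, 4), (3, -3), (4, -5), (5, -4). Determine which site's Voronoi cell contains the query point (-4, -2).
Nearest site = (-4, 1)

The Voronoi cell of site s contains exactly those query points closer to s than to any other site. Compute squared distances from q = (-4, -2) to each site:
  (-4 − -4)² + (1 − -2)² = 9
  (-6 − -4)² + (4 − -2)² = 40
  (3 − -4)² + (-3 − -2)² = 50
  (4 − -4)² + (-5 − -2)² = 73
  (5 − -4)² + (-4 − -2)² = 85
Minimum is attained by (-4, 1), so q lies in its Voronoi cell.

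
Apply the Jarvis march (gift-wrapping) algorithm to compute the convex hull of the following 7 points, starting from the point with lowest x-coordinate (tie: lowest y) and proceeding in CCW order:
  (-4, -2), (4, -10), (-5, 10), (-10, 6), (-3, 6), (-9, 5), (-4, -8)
Hull (CCW) = [(-10, 6), (-4, -8), (4, -10), (-3, 6), (-5, 10)]

Jarvis march: at each step, from the current hull vertex p, select the next vertex q as the point such that every other point lies strictly to the left of (or on) the directed line p → q. (Equivalently: for every other point r, the cross product (q − p) × (r − p) ≥ 0.)
Starting point (lowest x, tie lowest y): (-10, 6). Wrap until returning to start. Resulting hull: (-10, 6), (-4, -8), (4, -10), (-3, 6), (-5, 10).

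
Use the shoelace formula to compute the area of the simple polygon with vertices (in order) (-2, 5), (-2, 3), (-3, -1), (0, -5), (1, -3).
Area = 17

Shoelace formula: Area = (1/2) |Σ_i (x_i · y_{i+1} − x_{i+1} · y_i)| (indices mod n). Compute each cross term:
  (-2)(3) − (-2)(5) = 4
  (-2)(-1) − (-3)(3) = 11
  (-3)(-5) − (0)(-1) = 15
  (0)(-3) − (1)(-5) = 5
  (1)(5) − (-2)(-3) = -1
Sum = 34, so (signed) Area = 34/2 = 17, |Area| = 17.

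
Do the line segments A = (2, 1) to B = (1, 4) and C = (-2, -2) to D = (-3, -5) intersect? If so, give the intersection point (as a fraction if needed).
No (intersection of containing lines falls outside at least one segment)

Parametrize and solve: t = 3/2, s = -5/2. At least one of these is outside [0, 1], so the segments do not intersect.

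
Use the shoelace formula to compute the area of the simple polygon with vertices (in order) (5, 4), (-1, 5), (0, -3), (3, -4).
Area = 73/2

Shoelace formula: Area = (1/2) |Σ_i (x_i · y_{i+1} − x_{i+1} · y_i)| (indices mod n). Compute each cross term:
  (5)(5) − (-1)(4) = 29
  (-1)(-3) − (0)(5) = 3
  (0)(-4) − (3)(-3) = 9
  (3)(4) − (5)(-4) = 32
Sum = 73, so (signed) Area = 73/2 = 73/2, |Area| = 73/2.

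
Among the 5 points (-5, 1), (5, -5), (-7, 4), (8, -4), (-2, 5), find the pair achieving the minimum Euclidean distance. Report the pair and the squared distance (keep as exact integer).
Pair = ((5, -5), (8, -4)); squared distance = 10

Compute all C(5, 2) = 10 pairwise squared distances (x_i − x_j)² + (y_i − y_j)². The minimum is 10, attained by the pair ((5, -5), (8, -4)).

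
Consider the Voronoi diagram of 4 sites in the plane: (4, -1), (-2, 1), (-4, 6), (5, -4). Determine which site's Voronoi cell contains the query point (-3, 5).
Nearest site = (-4, 6)

The Voronoi cell of site s contains exactly those query points closer to s than to any other site. Compute squared distances from q = (-3, 5) to each site:
  (-4 − -3)² + (6 − 5)² = 2
  (-2 − -3)² + (1 − 5)² = 17
  (4 − -3)² + (-1 − 5)² = 85
  (5 − -3)² + (-4 − 5)² = 145
Minimum is attained by (-4, 6), so q lies in its Voronoi cell.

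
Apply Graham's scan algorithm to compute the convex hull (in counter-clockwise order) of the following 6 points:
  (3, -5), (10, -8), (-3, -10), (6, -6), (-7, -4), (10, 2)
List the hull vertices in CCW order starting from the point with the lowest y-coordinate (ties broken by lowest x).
Hull (CCW) = [(-3, -10), (10, -8), (10, 2), (-7, -4)]

Graham scan procedure:
  1. Find the pivot p₀ = point with lowest y (tie → lowest x): (-3, -10).
  2. Sort the remaining points by polar angle around p₀.
  3. Walk through sorted points, maintaining a stack; pop the top while the last three entries make a non-left turn (cross product ≤ 0).
  4. Final stack is the convex hull in CCW order: (-3, -10), (10, -8), (10, 2), (-7, -4).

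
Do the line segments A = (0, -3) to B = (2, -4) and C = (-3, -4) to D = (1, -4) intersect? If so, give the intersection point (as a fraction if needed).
No (intersection of containing lines falls outside at least one segment)

Parametrize and solve: t = 1, s = 5/4. At least one of these is outside [0, 1], so the segments do not intersect.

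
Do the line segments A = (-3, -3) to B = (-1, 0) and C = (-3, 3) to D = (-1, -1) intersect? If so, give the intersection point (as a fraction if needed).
Yes; intersection at (-9/7, -3/7) (t = 6/7 on AB, s = 6/7 on CD)

Parametrize AB as A + t(B − A) = (-3 + 2 t, -3 + 3 t) and CD as C + s(D − C) = (-3 + 2 s, 3 + -4 s). Solve the linear system for (t, s). Determinant = 14 ≠ 0, so a unique intersection of the containing lines exists. Solution: t = 6/7, s = 6/7 — both in [0, 1], so the segments cross. Intersection point: (-9/7, -3/7).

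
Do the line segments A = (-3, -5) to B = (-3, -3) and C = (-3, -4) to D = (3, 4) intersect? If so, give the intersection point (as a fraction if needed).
Yes; intersection at (-3, -4) (t = 1/2 on AB, s = 0 on CD)

Parametrize AB as A + t(B − A) = (-3 + 0 t, -5 + 2 t) and CD as C + s(D − C) = (-3 + 6 s, -4 + 8 s). Solve the linear system for (t, s). Determinant = 12 ≠ 0, so a unique intersection of the containing lines exists. Solution: t = 1/2, s = 0 — both in [0, 1], so the segments cross. Intersection point: (-3, -4).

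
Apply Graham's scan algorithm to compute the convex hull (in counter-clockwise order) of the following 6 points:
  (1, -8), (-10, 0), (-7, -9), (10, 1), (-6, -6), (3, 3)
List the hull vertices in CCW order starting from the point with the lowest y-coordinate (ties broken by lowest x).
Hull (CCW) = [(-7, -9), (1, -8), (10, 1), (3, 3), (-10, 0)]

Graham scan procedure:
  1. Find the pivot p₀ = point with lowest y (tie → lowest x): (-7, -9).
  2. Sort the remaining points by polar angle around p₀.
  3. Walk through sorted points, maintaining a stack; pop the top while the last three entries make a non-left turn (cross product ≤ 0).
  4. Final stack is the convex hull in CCW order: (-7, -9), (1, -8), (10, 1), (3, 3), (-10, 0).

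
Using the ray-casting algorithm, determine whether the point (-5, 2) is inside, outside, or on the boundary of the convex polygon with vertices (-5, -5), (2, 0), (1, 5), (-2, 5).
The point (-5, 2) lies strictly outside the polygon

Cast a horizontal ray to the right from the query point and count how many polygon edges it crosses (each edge strictly once or zero times, handled with the usual half-open convention). 
Parity of crossings → even ⇒ outside.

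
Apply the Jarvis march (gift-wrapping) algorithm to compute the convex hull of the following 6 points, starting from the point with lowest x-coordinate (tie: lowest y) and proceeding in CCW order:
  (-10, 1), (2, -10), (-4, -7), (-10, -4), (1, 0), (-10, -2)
Hull (CCW) = [(-10, -4), (2, -10), (1, 0), (-10, 1)]

Jarvis march: at each step, from the current hull vertex p, select the next vertex q as the point such that every other point lies strictly to the left of (or on) the directed line p → q. (Equivalently: for every other point r, the cross product (q − p) × (r − p) ≥ 0.)
Starting point (lowest x, tie lowest y): (-10, -4). Wrap until returning to start. Resulting hull: (-10, -4), (2, -10), (1, 0), (-10, 1).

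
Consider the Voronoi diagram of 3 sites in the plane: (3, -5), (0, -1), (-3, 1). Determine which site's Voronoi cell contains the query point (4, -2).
Nearest site = (3, -5)

The Voronoi cell of site s contains exactly those query points closer to s than to any other site. Compute squared distances from q = (4, -2) to each site:
  (3 − 4)² + (-5 − -2)² = 10
  (0 − 4)² + (-1 − -2)² = 17
  (-3 − 4)² + (1 − -2)² = 58
Minimum is attained by (3, -5), so q lies in its Voronoi cell.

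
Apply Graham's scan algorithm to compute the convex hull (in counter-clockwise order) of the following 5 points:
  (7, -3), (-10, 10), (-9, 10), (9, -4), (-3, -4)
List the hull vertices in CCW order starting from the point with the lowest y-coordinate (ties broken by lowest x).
Hull (CCW) = [(-3, -4), (9, -4), (-9, 10), (-10, 10)]

Graham scan procedure:
  1. Find the pivot p₀ = point with lowest y (tie → lowest x): (-3, -4).
  2. Sort the remaining points by polar angle around p₀.
  3. Walk through sorted points, maintaining a stack; pop the top while the last three entries make a non-left turn (cross product ≤ 0).
  4. Final stack is the convex hull in CCW order: (-3, -4), (9, -4), (-9, 10), (-10, 10).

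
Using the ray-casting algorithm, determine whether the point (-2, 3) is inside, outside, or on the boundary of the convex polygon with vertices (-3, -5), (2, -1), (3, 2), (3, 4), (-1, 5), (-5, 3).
The point (-2, 3) lies strictly inside the polygon

Cast a horizontal ray to the right from the query point and count how many polygon edges it crosses (each edge strictly once or zero times, handled with the usual half-open convention). 
Parity of crossings → odd ⇒ inside.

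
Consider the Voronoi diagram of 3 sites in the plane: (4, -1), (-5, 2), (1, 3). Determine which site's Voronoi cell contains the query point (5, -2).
Nearest site = (4, -1)

The Voronoi cell of site s contains exactly those query points closer to s than to any other site. Compute squared distances from q = (5, -2) to each site:
  (4 − 5)² + (-1 − -2)² = 2
  (1 − 5)² + (3 − -2)² = 41
  (-5 − 5)² + (2 − -2)² = 116
Minimum is attained by (4, -1), so q lies in its Voronoi cell.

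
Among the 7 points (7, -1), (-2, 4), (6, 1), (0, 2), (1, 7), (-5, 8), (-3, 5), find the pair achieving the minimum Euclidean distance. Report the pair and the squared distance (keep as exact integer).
Pair = ((-2, 4), (-3, 5)); squared distance = 2

Compute all C(7, 2) = 21 pairwise squared distances (x_i − x_j)² + (y_i − y_j)². The minimum is 2, attained by the pair ((-2, 4), (-3, 5)).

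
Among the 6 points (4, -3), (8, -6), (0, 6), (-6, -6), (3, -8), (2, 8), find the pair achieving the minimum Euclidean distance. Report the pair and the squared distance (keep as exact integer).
Pair = ((0, 6), (2, 8)); squared distance = 8

Compute all C(6, 2) = 15 pairwise squared distances (x_i − x_j)² + (y_i − y_j)². The minimum is 8, attained by the pair ((0, 6), (2, 8)).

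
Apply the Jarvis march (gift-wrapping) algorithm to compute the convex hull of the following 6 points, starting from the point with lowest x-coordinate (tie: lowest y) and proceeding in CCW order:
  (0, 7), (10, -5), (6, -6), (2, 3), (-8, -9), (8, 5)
Hull (CCW) = [(-8, -9), (6, -6), (10, -5), (8, 5), (0, 7)]

Jarvis march: at each step, from the current hull vertex p, select the next vertex q as the point such that every other point lies strictly to the left of (or on) the directed line p → q. (Equivalently: for every other point r, the cross product (q − p) × (r − p) ≥ 0.)
Starting point (lowest x, tie lowest y): (-8, -9). Wrap until returning to start. Resulting hull: (-8, -9), (6, -6), (10, -5), (8, 5), (0, 7).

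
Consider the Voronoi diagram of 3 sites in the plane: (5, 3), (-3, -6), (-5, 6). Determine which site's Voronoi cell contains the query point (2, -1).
Nearest site = (5, 3)

The Voronoi cell of site s contains exactly those query points closer to s than to any other site. Compute squared distances from q = (2, -1) to each site:
  (5 − 2)² + (3 − -1)² = 25
  (-3 − 2)² + (-6 − -1)² = 50
  (-5 − 2)² + (6 − -1)² = 98
Minimum is attained by (5, 3), so q lies in its Voronoi cell.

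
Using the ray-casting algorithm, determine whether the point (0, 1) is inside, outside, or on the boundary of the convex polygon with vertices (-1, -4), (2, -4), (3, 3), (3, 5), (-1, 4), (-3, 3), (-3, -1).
The point (0, 1) lies strictly inside the polygon

Cast a horizontal ray to the right from the query point and count how many polygon edges it crosses (each edge strictly once or zero times, handled with the usual half-open convention). 
Parity of crossings → odd ⇒ inside.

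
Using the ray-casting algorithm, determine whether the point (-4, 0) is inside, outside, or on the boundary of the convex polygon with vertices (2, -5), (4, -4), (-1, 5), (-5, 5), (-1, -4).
The point (-4, 0) lies strictly outside the polygon

Cast a horizontal ray to the right from the query point and count how many polygon edges it crosses (each edge strictly once or zero times, handled with the usual half-open convention). 
Parity of crossings → even ⇒ outside.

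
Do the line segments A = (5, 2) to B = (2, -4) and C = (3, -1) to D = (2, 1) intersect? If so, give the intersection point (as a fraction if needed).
No (intersection of containing lines falls outside at least one segment)

Parametrize and solve: t = 7/12, s = -1/4. At least one of these is outside [0, 1], so the segments do not intersect.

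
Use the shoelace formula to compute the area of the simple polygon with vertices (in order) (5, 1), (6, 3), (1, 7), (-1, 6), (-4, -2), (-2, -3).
Area = 54

Shoelace formula: Area = (1/2) |Σ_i (x_i · y_{i+1} − x_{i+1} · y_i)| (indices mod n). Compute each cross term:
  (5)(3) − (6)(1) = 9
  (6)(7) − (1)(3) = 39
  (1)(6) − (-1)(7) = 13
  (-1)(-2) − (-4)(6) = 26
  (-4)(-3) − (-2)(-2) = 8
  (-2)(1) − (5)(-3) = 13
Sum = 108, so (signed) Area = 108/2 = 54, |Area| = 54.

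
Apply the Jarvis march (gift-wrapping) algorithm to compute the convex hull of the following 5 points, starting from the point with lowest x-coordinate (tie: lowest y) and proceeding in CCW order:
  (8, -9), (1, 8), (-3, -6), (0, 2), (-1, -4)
Hull (CCW) = [(-3, -6), (8, -9), (1, 8)]

Jarvis march: at each step, from the current hull vertex p, select the next vertex q as the point such that every other point lies strictly to the left of (or on) the directed line p → q. (Equivalently: for every other point r, the cross product (q − p) × (r − p) ≥ 0.)
Starting point (lowest x, tie lowest y): (-3, -6). Wrap until returning to start. Resulting hull: (-3, -6), (8, -9), (1, 8).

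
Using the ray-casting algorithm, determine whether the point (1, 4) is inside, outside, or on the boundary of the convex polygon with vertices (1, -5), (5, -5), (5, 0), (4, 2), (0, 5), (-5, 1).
The point (1, 4) lies strictly inside the polygon

Cast a horizontal ray to the right from the query point and count how many polygon edges it crosses (each edge strictly once or zero times, handled with the usual half-open convention). 
Parity of crossings → odd ⇒ inside.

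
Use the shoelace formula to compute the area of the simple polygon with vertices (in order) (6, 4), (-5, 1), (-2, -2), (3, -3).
Area = 40

Shoelace formula: Area = (1/2) |Σ_i (x_i · y_{i+1} − x_{i+1} · y_i)| (indices mod n). Compute each cross term:
  (6)(1) − (-5)(4) = 26
  (-5)(-2) − (-2)(1) = 12
  (-2)(-3) − (3)(-2) = 12
  (3)(4) − (6)(-3) = 30
Sum = 80, so (signed) Area = 80/2 = 40, |Area| = 40.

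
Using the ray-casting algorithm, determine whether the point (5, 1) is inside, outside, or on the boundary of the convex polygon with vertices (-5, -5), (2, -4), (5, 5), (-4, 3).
The point (5, 1) lies strictly outside the polygon

Cast a horizontal ray to the right from the query point and count how many polygon edges it crosses (each edge strictly once or zero times, handled with the usual half-open convention). 
Parity of crossings → even ⇒ outside.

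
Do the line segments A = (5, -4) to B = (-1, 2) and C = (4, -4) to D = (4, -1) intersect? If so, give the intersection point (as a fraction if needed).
Yes; intersection at (4, -3) (t = 1/6 on AB, s = 1/3 on CD)

Parametrize AB as A + t(B − A) = (5 + -6 t, -4 + 6 t) and CD as C + s(D − C) = (4 + 0 s, -4 + 3 s). Solve the linear system for (t, s). Determinant = 18 ≠ 0, so a unique intersection of the containing lines exists. Solution: t = 1/6, s = 1/3 — both in [0, 1], so the segments cross. Intersection point: (4, -3).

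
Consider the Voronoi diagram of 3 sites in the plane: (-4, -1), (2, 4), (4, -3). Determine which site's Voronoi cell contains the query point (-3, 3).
Nearest site = (-4, -1)

The Voronoi cell of site s contains exactly those query points closer to s than to any other site. Compute squared distances from q = (-3, 3) to each site:
  (-4 − -3)² + (-1 − 3)² = 17
  (2 − -3)² + (4 − 3)² = 26
  (4 − -3)² + (-3 − 3)² = 85
Minimum is attained by (-4, -1), so q lies in its Voronoi cell.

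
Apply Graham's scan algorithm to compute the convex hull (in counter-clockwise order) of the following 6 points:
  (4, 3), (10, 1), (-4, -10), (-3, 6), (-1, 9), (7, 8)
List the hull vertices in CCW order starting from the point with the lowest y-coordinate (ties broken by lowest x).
Hull (CCW) = [(-4, -10), (10, 1), (7, 8), (-1, 9), (-3, 6)]

Graham scan procedure:
  1. Find the pivot p₀ = point with lowest y (tie → lowest x): (-4, -10).
  2. Sort the remaining points by polar angle around p₀.
  3. Walk through sorted points, maintaining a stack; pop the top while the last three entries make a non-left turn (cross product ≤ 0).
  4. Final stack is the convex hull in CCW order: (-4, -10), (10, 1), (7, 8), (-1, 9), (-3, 6).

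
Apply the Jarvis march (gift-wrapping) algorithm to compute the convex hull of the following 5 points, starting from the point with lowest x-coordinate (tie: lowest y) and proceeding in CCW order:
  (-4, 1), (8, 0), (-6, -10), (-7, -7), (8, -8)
Hull (CCW) = [(-7, -7), (-6, -10), (8, -8), (8, 0), (-4, 1)]

Jarvis march: at each step, from the current hull vertex p, select the next vertex q as the point such that every other point lies strictly to the left of (or on) the directed line p → q. (Equivalently: for every other point r, the cross product (q − p) × (r − p) ≥ 0.)
Starting point (lowest x, tie lowest y): (-7, -7). Wrap until returning to start. Resulting hull: (-7, -7), (-6, -10), (8, -8), (8, 0), (-4, 1).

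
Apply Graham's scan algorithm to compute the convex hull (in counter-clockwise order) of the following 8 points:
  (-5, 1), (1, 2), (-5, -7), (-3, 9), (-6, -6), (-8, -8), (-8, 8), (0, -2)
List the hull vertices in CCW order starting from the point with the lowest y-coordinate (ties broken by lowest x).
Hull (CCW) = [(-8, -8), (-5, -7), (0, -2), (1, 2), (-3, 9), (-8, 8)]

Graham scan procedure:
  1. Find the pivot p₀ = point with lowest y (tie → lowest x): (-8, -8).
  2. Sort the remaining points by polar angle around p₀.
  3. Walk through sorted points, maintaining a stack; pop the top while the last three entries make a non-left turn (cross product ≤ 0).
  4. Final stack is the convex hull in CCW order: (-8, -8), (-5, -7), (0, -2), (1, 2), (-3, 9), (-8, 8).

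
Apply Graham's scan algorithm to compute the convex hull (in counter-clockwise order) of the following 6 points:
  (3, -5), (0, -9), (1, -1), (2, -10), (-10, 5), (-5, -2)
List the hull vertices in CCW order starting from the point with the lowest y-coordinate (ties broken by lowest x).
Hull (CCW) = [(2, -10), (3, -5), (1, -1), (-10, 5), (0, -9)]

Graham scan procedure:
  1. Find the pivot p₀ = point with lowest y (tie → lowest x): (2, -10).
  2. Sort the remaining points by polar angle around p₀.
  3. Walk through sorted points, maintaining a stack; pop the top while the last three entries make a non-left turn (cross product ≤ 0).
  4. Final stack is the convex hull in CCW order: (2, -10), (3, -5), (1, -1), (-10, 5), (0, -9).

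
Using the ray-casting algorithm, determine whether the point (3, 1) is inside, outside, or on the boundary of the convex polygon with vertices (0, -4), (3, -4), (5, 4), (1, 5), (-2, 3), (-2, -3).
The point (3, 1) lies strictly inside the polygon

Cast a horizontal ray to the right from the query point and count how many polygon edges it crosses (each edge strictly once or zero times, handled with the usual half-open convention). 
Parity of crossings → odd ⇒ inside.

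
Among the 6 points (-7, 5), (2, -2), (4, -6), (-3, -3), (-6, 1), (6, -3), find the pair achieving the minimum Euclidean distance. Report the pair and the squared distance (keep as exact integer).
Pair = ((4, -6), (6, -3)); squared distance = 13

Compute all C(6, 2) = 15 pairwise squared distances (x_i − x_j)² + (y_i − y_j)². The minimum is 13, attained by the pair ((4, -6), (6, -3)).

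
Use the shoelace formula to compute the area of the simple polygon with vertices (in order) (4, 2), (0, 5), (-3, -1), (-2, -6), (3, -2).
Area = 87/2

Shoelace formula: Area = (1/2) |Σ_i (x_i · y_{i+1} − x_{i+1} · y_i)| (indices mod n). Compute each cross term:
  (4)(5) − (0)(2) = 20
  (0)(-1) − (-3)(5) = 15
  (-3)(-6) − (-2)(-1) = 16
  (-2)(-2) − (3)(-6) = 22
  (3)(2) − (4)(-2) = 14
Sum = 87, so (signed) Area = 87/2 = 87/2, |Area| = 87/2.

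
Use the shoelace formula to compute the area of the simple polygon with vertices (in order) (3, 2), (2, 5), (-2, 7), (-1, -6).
Area = 35

Shoelace formula: Area = (1/2) |Σ_i (x_i · y_{i+1} − x_{i+1} · y_i)| (indices mod n). Compute each cross term:
  (3)(5) − (2)(2) = 11
  (2)(7) − (-2)(5) = 24
  (-2)(-6) − (-1)(7) = 19
  (-1)(2) − (3)(-6) = 16
Sum = 70, so (signed) Area = 70/2 = 35, |Area| = 35.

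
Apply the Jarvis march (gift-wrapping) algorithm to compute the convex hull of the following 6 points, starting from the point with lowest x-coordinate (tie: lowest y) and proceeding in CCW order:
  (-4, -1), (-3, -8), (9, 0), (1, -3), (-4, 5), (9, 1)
Hull (CCW) = [(-4, -1), (-3, -8), (9, 0), (9, 1), (-4, 5)]

Jarvis march: at each step, from the current hull vertex p, select the next vertex q as the point such that every other point lies strictly to the left of (or on) the directed line p → q. (Equivalently: for every other point r, the cross product (q − p) × (r − p) ≥ 0.)
Starting point (lowest x, tie lowest y): (-4, -1). Wrap until returning to start. Resulting hull: (-4, -1), (-3, -8), (9, 0), (9, 1), (-4, 5).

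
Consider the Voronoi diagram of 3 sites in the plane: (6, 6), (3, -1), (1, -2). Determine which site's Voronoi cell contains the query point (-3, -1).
Nearest site = (1, -2)

The Voronoi cell of site s contains exactly those query points closer to s than to any other site. Compute squared distances from q = (-3, -1) to each site:
  (1 − -3)² + (-2 − -1)² = 17
  (3 − -3)² + (-1 − -1)² = 36
  (6 − -3)² + (6 − -1)² = 130
Minimum is attained by (1, -2), so q lies in its Voronoi cell.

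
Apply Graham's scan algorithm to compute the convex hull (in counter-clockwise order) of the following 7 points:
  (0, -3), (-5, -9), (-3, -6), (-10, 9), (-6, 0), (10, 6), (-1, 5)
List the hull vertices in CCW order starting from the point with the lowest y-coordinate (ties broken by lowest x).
Hull (CCW) = [(-5, -9), (10, 6), (-10, 9)]

Graham scan procedure:
  1. Find the pivot p₀ = point with lowest y (tie → lowest x): (-5, -9).
  2. Sort the remaining points by polar angle around p₀.
  3. Walk through sorted points, maintaining a stack; pop the top while the last three entries make a non-left turn (cross product ≤ 0).
  4. Final stack is the convex hull in CCW order: (-5, -9), (10, 6), (-10, 9).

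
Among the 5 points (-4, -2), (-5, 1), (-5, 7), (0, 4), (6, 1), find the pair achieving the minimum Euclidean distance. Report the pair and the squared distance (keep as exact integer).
Pair = ((-4, -2), (-5, 1)); squared distance = 10

Compute all C(5, 2) = 10 pairwise squared distances (x_i − x_j)² + (y_i − y_j)². The minimum is 10, attained by the pair ((-4, -2), (-5, 1)).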